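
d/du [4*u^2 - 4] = 8*u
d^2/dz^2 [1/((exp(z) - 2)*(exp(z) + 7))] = (4*exp(3*z) + 15*exp(2*z) + 81*exp(z) + 70)*exp(z)/(exp(6*z) + 15*exp(5*z) + 33*exp(4*z) - 295*exp(3*z) - 462*exp(2*z) + 2940*exp(z) - 2744)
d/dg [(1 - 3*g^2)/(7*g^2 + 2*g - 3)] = 2*(-3*g^2 + 2*g - 1)/(49*g^4 + 28*g^3 - 38*g^2 - 12*g + 9)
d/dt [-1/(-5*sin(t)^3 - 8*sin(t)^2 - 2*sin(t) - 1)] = (-16*sin(t) + 15*cos(t)^2 - 17)*cos(t)/(5*sin(t)^3 + 8*sin(t)^2 + 2*sin(t) + 1)^2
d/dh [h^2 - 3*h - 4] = 2*h - 3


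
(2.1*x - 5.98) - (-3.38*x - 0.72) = 5.48*x - 5.26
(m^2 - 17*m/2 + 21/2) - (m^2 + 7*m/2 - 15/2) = 18 - 12*m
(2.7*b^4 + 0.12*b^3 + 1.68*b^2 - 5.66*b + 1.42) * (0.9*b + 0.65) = 2.43*b^5 + 1.863*b^4 + 1.59*b^3 - 4.002*b^2 - 2.401*b + 0.923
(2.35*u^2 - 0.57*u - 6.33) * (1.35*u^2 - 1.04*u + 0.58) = 3.1725*u^4 - 3.2135*u^3 - 6.5897*u^2 + 6.2526*u - 3.6714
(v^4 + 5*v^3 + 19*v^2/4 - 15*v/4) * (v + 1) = v^5 + 6*v^4 + 39*v^3/4 + v^2 - 15*v/4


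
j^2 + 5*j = j*(j + 5)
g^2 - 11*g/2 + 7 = (g - 7/2)*(g - 2)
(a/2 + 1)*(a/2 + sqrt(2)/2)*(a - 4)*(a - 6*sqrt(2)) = a^4/4 - 5*sqrt(2)*a^3/4 - a^3/2 - 5*a^2 + 5*sqrt(2)*a^2/2 + 6*a + 10*sqrt(2)*a + 24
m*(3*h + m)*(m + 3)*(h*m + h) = 3*h^2*m^3 + 12*h^2*m^2 + 9*h^2*m + h*m^4 + 4*h*m^3 + 3*h*m^2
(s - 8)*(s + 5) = s^2 - 3*s - 40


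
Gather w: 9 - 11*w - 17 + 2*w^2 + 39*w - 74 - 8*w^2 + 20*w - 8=-6*w^2 + 48*w - 90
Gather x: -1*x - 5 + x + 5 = 0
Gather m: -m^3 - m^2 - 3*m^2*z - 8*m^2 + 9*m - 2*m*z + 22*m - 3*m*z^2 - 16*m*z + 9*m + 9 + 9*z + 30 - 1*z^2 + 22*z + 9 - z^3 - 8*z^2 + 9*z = -m^3 + m^2*(-3*z - 9) + m*(-3*z^2 - 18*z + 40) - z^3 - 9*z^2 + 40*z + 48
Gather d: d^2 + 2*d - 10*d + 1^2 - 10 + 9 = d^2 - 8*d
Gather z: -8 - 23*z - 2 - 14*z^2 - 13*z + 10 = -14*z^2 - 36*z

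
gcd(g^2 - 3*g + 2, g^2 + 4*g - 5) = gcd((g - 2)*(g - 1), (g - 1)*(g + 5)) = g - 1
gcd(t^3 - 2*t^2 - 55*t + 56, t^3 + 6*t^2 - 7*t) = t^2 + 6*t - 7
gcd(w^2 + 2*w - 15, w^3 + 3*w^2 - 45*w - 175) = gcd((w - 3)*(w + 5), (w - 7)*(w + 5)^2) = w + 5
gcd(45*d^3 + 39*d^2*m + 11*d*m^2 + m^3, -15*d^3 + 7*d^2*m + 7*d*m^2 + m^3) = 15*d^2 + 8*d*m + m^2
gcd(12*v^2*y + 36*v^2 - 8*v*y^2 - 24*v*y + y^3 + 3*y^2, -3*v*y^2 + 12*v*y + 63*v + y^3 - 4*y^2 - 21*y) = y + 3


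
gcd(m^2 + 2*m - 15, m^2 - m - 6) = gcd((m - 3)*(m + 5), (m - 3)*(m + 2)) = m - 3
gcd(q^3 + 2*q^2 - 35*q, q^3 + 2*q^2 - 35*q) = q^3 + 2*q^2 - 35*q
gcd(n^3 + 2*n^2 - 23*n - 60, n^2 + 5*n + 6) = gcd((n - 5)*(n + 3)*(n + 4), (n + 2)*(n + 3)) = n + 3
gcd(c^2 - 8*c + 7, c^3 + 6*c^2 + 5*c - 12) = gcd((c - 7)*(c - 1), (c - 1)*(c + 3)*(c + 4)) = c - 1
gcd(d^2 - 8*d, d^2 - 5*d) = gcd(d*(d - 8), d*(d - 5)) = d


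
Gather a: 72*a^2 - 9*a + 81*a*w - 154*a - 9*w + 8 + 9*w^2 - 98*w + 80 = 72*a^2 + a*(81*w - 163) + 9*w^2 - 107*w + 88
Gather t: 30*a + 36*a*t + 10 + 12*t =30*a + t*(36*a + 12) + 10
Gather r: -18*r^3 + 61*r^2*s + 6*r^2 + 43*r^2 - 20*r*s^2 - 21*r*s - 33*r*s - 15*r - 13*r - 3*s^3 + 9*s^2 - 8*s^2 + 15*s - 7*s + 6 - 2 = -18*r^3 + r^2*(61*s + 49) + r*(-20*s^2 - 54*s - 28) - 3*s^3 + s^2 + 8*s + 4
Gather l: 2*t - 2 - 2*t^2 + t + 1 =-2*t^2 + 3*t - 1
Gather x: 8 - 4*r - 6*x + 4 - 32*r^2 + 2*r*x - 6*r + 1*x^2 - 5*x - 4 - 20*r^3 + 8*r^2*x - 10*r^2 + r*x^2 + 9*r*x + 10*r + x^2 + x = -20*r^3 - 42*r^2 + x^2*(r + 2) + x*(8*r^2 + 11*r - 10) + 8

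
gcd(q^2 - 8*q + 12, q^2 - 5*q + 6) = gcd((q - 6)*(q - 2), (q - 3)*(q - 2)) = q - 2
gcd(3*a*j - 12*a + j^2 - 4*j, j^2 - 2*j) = 1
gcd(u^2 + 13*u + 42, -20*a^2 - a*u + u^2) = 1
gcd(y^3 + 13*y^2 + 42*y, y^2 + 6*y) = y^2 + 6*y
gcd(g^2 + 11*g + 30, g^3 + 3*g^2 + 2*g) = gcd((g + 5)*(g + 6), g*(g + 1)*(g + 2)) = 1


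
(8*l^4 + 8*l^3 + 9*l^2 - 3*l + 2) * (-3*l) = -24*l^5 - 24*l^4 - 27*l^3 + 9*l^2 - 6*l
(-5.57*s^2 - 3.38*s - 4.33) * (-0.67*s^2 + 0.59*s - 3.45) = 3.7319*s^4 - 1.0217*s^3 + 20.1234*s^2 + 9.1063*s + 14.9385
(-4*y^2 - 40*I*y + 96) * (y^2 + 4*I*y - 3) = -4*y^4 - 56*I*y^3 + 268*y^2 + 504*I*y - 288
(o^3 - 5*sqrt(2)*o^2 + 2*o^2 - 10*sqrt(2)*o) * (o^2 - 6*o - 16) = o^5 - 5*sqrt(2)*o^4 - 4*o^4 - 28*o^3 + 20*sqrt(2)*o^3 - 32*o^2 + 140*sqrt(2)*o^2 + 160*sqrt(2)*o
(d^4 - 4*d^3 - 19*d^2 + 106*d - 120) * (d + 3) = d^5 - d^4 - 31*d^3 + 49*d^2 + 198*d - 360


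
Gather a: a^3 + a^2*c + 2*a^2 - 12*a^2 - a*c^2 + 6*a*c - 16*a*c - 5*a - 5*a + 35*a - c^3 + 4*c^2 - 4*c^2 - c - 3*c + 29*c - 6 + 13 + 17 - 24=a^3 + a^2*(c - 10) + a*(-c^2 - 10*c + 25) - c^3 + 25*c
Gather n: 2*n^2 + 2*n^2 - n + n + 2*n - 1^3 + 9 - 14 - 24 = 4*n^2 + 2*n - 30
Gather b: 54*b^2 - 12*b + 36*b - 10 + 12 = 54*b^2 + 24*b + 2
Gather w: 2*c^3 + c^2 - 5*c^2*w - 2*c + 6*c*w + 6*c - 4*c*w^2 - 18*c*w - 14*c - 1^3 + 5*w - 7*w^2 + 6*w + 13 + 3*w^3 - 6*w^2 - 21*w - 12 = 2*c^3 + c^2 - 10*c + 3*w^3 + w^2*(-4*c - 13) + w*(-5*c^2 - 12*c - 10)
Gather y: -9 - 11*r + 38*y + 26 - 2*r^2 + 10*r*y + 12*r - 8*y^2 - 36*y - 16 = -2*r^2 + r - 8*y^2 + y*(10*r + 2) + 1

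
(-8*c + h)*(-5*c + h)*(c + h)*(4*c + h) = 160*c^4 + 148*c^3*h - 21*c^2*h^2 - 8*c*h^3 + h^4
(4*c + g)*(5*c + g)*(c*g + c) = 20*c^3*g + 20*c^3 + 9*c^2*g^2 + 9*c^2*g + c*g^3 + c*g^2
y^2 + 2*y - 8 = (y - 2)*(y + 4)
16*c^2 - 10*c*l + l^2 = (-8*c + l)*(-2*c + l)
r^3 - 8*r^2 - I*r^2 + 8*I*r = r*(r - 8)*(r - I)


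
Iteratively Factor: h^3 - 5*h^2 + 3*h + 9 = (h + 1)*(h^2 - 6*h + 9) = (h - 3)*(h + 1)*(h - 3)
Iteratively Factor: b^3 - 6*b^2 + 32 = (b - 4)*(b^2 - 2*b - 8) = (b - 4)^2*(b + 2)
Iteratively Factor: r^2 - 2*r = (r)*(r - 2)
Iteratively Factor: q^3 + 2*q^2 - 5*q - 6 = (q + 1)*(q^2 + q - 6) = (q + 1)*(q + 3)*(q - 2)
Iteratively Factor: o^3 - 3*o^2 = (o)*(o^2 - 3*o) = o*(o - 3)*(o)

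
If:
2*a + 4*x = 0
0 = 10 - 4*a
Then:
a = 5/2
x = -5/4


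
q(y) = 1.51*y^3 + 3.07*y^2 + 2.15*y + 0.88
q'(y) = 4.53*y^2 + 6.14*y + 2.15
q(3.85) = 140.83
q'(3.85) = 92.93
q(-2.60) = -10.50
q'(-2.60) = 16.81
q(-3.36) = -28.96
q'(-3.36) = 32.66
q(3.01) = 76.35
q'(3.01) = 61.67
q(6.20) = 492.10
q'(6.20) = 214.35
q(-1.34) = -0.12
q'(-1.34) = 2.06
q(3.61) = 119.69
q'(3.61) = 83.35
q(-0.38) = 0.42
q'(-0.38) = 0.47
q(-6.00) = -227.66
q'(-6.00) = 128.39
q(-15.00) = -4436.87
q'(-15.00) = 929.30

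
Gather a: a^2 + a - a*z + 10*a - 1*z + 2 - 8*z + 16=a^2 + a*(11 - z) - 9*z + 18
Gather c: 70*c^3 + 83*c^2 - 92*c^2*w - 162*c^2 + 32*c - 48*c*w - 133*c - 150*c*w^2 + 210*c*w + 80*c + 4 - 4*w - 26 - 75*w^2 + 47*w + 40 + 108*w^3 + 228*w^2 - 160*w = 70*c^3 + c^2*(-92*w - 79) + c*(-150*w^2 + 162*w - 21) + 108*w^3 + 153*w^2 - 117*w + 18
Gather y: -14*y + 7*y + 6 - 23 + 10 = -7*y - 7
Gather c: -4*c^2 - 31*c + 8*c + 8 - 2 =-4*c^2 - 23*c + 6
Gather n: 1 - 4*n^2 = 1 - 4*n^2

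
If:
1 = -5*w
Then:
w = -1/5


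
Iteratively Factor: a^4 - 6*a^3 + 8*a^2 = (a)*(a^3 - 6*a^2 + 8*a) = a^2*(a^2 - 6*a + 8) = a^2*(a - 2)*(a - 4)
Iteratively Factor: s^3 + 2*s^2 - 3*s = (s)*(s^2 + 2*s - 3) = s*(s - 1)*(s + 3)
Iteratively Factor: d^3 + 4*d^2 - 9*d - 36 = (d - 3)*(d^2 + 7*d + 12) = (d - 3)*(d + 3)*(d + 4)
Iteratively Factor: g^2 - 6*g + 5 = (g - 1)*(g - 5)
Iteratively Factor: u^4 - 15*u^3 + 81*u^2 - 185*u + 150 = (u - 2)*(u^3 - 13*u^2 + 55*u - 75) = (u - 5)*(u - 2)*(u^2 - 8*u + 15) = (u - 5)^2*(u - 2)*(u - 3)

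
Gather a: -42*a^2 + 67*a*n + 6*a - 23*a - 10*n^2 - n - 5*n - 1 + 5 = -42*a^2 + a*(67*n - 17) - 10*n^2 - 6*n + 4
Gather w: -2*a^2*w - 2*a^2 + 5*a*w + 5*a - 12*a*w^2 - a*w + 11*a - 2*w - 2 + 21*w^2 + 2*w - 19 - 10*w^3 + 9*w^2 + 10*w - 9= -2*a^2 + 16*a - 10*w^3 + w^2*(30 - 12*a) + w*(-2*a^2 + 4*a + 10) - 30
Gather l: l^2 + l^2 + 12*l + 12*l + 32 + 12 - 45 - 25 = 2*l^2 + 24*l - 26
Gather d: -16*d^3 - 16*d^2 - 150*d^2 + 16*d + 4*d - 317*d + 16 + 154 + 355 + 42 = -16*d^3 - 166*d^2 - 297*d + 567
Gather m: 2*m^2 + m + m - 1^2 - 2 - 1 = 2*m^2 + 2*m - 4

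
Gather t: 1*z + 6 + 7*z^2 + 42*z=7*z^2 + 43*z + 6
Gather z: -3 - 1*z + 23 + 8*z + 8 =7*z + 28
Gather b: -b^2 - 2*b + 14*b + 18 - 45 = -b^2 + 12*b - 27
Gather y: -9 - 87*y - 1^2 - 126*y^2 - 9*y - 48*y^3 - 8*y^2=-48*y^3 - 134*y^2 - 96*y - 10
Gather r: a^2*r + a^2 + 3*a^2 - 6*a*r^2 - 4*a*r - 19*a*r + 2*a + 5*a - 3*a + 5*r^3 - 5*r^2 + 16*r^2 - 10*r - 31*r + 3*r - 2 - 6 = 4*a^2 + 4*a + 5*r^3 + r^2*(11 - 6*a) + r*(a^2 - 23*a - 38) - 8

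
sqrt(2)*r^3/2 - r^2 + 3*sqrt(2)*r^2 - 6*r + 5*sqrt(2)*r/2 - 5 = (r + 5)*(r - sqrt(2))*(sqrt(2)*r/2 + sqrt(2)/2)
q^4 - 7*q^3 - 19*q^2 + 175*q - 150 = (q - 6)*(q - 5)*(q - 1)*(q + 5)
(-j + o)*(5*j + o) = -5*j^2 + 4*j*o + o^2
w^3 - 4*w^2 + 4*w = w*(w - 2)^2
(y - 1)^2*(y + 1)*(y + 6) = y^4 + 5*y^3 - 7*y^2 - 5*y + 6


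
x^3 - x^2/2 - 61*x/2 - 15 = (x - 6)*(x + 1/2)*(x + 5)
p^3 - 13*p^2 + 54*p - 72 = (p - 6)*(p - 4)*(p - 3)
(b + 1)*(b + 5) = b^2 + 6*b + 5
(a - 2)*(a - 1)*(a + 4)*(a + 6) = a^4 + 7*a^3 - 4*a^2 - 52*a + 48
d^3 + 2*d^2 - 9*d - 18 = (d - 3)*(d + 2)*(d + 3)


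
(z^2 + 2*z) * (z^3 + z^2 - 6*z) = z^5 + 3*z^4 - 4*z^3 - 12*z^2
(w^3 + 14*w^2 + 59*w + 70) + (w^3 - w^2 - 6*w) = 2*w^3 + 13*w^2 + 53*w + 70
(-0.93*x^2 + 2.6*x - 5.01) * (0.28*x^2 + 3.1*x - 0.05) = -0.2604*x^4 - 2.155*x^3 + 6.7037*x^2 - 15.661*x + 0.2505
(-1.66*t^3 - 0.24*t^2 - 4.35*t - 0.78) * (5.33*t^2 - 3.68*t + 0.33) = -8.8478*t^5 + 4.8296*t^4 - 22.8501*t^3 + 11.7714*t^2 + 1.4349*t - 0.2574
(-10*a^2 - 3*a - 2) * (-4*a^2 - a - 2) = 40*a^4 + 22*a^3 + 31*a^2 + 8*a + 4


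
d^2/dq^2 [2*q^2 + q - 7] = 4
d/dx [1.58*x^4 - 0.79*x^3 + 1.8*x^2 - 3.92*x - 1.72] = 6.32*x^3 - 2.37*x^2 + 3.6*x - 3.92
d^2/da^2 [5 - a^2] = -2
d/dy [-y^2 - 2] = -2*y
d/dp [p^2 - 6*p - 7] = 2*p - 6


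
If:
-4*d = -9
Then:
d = 9/4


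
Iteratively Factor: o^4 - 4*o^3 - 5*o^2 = (o + 1)*(o^3 - 5*o^2) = o*(o + 1)*(o^2 - 5*o) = o^2*(o + 1)*(o - 5)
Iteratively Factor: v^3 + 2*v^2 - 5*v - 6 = (v + 3)*(v^2 - v - 2) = (v - 2)*(v + 3)*(v + 1)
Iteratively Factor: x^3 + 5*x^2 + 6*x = (x + 3)*(x^2 + 2*x) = (x + 2)*(x + 3)*(x)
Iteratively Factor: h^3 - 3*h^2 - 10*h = (h + 2)*(h^2 - 5*h) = h*(h + 2)*(h - 5)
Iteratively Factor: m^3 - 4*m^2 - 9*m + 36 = (m + 3)*(m^2 - 7*m + 12) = (m - 4)*(m + 3)*(m - 3)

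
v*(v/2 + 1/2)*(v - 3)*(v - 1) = v^4/2 - 3*v^3/2 - v^2/2 + 3*v/2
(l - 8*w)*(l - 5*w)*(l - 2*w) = l^3 - 15*l^2*w + 66*l*w^2 - 80*w^3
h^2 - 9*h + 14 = (h - 7)*(h - 2)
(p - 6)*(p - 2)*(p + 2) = p^3 - 6*p^2 - 4*p + 24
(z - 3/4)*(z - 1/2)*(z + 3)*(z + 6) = z^4 + 31*z^3/4 + 57*z^2/8 - 153*z/8 + 27/4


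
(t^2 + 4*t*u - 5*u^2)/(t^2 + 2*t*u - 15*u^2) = (t - u)/(t - 3*u)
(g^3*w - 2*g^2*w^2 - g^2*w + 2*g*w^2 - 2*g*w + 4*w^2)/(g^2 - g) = w*(g^3 - 2*g^2*w - g^2 + 2*g*w - 2*g + 4*w)/(g*(g - 1))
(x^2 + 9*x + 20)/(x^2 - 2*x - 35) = (x + 4)/(x - 7)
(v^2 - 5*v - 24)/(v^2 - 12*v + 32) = (v + 3)/(v - 4)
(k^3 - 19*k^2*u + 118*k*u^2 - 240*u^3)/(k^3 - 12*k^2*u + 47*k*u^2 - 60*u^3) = (k^2 - 14*k*u + 48*u^2)/(k^2 - 7*k*u + 12*u^2)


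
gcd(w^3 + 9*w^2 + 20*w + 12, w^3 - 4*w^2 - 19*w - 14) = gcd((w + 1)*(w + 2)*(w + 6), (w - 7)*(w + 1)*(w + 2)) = w^2 + 3*w + 2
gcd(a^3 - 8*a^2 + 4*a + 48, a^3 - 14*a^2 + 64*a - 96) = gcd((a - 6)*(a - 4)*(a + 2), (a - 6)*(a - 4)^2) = a^2 - 10*a + 24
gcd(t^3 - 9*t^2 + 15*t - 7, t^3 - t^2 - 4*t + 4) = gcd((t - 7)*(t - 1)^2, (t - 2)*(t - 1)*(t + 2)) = t - 1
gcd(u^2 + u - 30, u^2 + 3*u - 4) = 1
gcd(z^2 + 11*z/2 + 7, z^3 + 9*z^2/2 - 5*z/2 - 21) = z + 7/2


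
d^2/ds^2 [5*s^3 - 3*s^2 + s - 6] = 30*s - 6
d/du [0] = 0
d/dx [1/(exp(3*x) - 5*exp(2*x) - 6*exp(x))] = (-3*exp(2*x) + 10*exp(x) + 6)*exp(-x)/(-exp(2*x) + 5*exp(x) + 6)^2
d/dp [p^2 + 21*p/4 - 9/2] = 2*p + 21/4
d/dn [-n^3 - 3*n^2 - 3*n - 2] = -3*n^2 - 6*n - 3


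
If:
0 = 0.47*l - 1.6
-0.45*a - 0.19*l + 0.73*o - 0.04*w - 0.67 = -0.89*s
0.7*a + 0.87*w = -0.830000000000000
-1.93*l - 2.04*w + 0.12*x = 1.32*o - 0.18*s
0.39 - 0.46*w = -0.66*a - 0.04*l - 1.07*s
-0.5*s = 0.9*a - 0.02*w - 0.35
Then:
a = 1.80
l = 3.40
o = 5.99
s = -2.63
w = -2.40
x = 83.79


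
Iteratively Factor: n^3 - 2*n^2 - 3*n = (n + 1)*(n^2 - 3*n) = n*(n + 1)*(n - 3)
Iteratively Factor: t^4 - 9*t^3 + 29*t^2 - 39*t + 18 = (t - 1)*(t^3 - 8*t^2 + 21*t - 18) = (t - 3)*(t - 1)*(t^2 - 5*t + 6) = (t - 3)^2*(t - 1)*(t - 2)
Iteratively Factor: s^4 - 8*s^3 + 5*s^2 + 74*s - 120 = (s - 5)*(s^3 - 3*s^2 - 10*s + 24) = (s - 5)*(s + 3)*(s^2 - 6*s + 8) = (s - 5)*(s - 2)*(s + 3)*(s - 4)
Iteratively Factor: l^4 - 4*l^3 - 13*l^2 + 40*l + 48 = (l - 4)*(l^3 - 13*l - 12) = (l - 4)*(l + 1)*(l^2 - l - 12) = (l - 4)*(l + 1)*(l + 3)*(l - 4)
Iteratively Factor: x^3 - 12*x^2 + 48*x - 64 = (x - 4)*(x^2 - 8*x + 16) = (x - 4)^2*(x - 4)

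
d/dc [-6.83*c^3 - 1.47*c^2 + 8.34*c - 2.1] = -20.49*c^2 - 2.94*c + 8.34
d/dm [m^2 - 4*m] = 2*m - 4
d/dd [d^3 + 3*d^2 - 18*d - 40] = 3*d^2 + 6*d - 18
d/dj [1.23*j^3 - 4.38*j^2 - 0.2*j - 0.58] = 3.69*j^2 - 8.76*j - 0.2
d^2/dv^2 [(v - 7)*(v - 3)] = 2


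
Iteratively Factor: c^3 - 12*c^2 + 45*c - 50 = (c - 5)*(c^2 - 7*c + 10) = (c - 5)^2*(c - 2)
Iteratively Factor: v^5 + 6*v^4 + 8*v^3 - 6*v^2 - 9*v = (v + 3)*(v^4 + 3*v^3 - v^2 - 3*v) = v*(v + 3)*(v^3 + 3*v^2 - v - 3) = v*(v - 1)*(v + 3)*(v^2 + 4*v + 3) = v*(v - 1)*(v + 3)^2*(v + 1)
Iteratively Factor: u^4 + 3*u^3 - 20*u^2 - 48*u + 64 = (u + 4)*(u^3 - u^2 - 16*u + 16) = (u - 1)*(u + 4)*(u^2 - 16) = (u - 1)*(u + 4)^2*(u - 4)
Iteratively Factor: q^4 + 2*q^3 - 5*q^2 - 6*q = (q + 1)*(q^3 + q^2 - 6*q) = (q - 2)*(q + 1)*(q^2 + 3*q) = (q - 2)*(q + 1)*(q + 3)*(q)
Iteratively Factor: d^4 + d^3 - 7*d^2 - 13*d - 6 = (d + 1)*(d^3 - 7*d - 6) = (d + 1)*(d + 2)*(d^2 - 2*d - 3) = (d + 1)^2*(d + 2)*(d - 3)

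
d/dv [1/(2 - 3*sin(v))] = 3*cos(v)/(3*sin(v) - 2)^2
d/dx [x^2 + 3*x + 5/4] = 2*x + 3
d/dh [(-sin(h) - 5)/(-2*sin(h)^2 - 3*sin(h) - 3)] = (-20*sin(h) + cos(2*h) - 13)*cos(h)/(3*sin(h) - cos(2*h) + 4)^2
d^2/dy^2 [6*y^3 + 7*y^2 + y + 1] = 36*y + 14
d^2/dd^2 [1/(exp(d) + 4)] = (exp(d) - 4)*exp(d)/(exp(d) + 4)^3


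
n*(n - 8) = n^2 - 8*n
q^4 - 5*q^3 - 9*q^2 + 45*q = q*(q - 5)*(q - 3)*(q + 3)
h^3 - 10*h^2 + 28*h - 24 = (h - 6)*(h - 2)^2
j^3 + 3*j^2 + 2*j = j*(j + 1)*(j + 2)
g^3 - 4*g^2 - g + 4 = (g - 4)*(g - 1)*(g + 1)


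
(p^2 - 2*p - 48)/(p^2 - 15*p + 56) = (p + 6)/(p - 7)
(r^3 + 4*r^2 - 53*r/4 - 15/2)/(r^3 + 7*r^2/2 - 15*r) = (r + 1/2)/r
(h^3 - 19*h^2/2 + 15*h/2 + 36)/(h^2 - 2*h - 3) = (h^2 - 13*h/2 - 12)/(h + 1)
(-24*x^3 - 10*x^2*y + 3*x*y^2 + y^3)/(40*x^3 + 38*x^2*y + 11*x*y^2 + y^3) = (-3*x + y)/(5*x + y)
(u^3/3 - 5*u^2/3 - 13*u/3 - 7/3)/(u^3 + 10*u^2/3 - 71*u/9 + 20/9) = 3*(u^3 - 5*u^2 - 13*u - 7)/(9*u^3 + 30*u^2 - 71*u + 20)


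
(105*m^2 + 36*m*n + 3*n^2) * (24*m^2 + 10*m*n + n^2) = 2520*m^4 + 1914*m^3*n + 537*m^2*n^2 + 66*m*n^3 + 3*n^4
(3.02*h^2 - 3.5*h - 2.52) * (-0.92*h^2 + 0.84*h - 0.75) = -2.7784*h^4 + 5.7568*h^3 - 2.8866*h^2 + 0.5082*h + 1.89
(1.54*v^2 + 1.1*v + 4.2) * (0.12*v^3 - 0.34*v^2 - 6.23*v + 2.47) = 0.1848*v^5 - 0.3916*v^4 - 9.4642*v^3 - 4.4772*v^2 - 23.449*v + 10.374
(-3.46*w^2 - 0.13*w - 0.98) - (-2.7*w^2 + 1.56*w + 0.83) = -0.76*w^2 - 1.69*w - 1.81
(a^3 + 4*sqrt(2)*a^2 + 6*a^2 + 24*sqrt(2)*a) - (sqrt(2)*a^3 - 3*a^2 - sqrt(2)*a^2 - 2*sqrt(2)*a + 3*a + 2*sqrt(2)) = -sqrt(2)*a^3 + a^3 + 5*sqrt(2)*a^2 + 9*a^2 - 3*a + 26*sqrt(2)*a - 2*sqrt(2)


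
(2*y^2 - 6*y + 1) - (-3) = 2*y^2 - 6*y + 4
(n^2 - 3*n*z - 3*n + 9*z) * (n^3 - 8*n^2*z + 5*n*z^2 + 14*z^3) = n^5 - 11*n^4*z - 3*n^4 + 29*n^3*z^2 + 33*n^3*z - n^2*z^3 - 87*n^2*z^2 - 42*n*z^4 + 3*n*z^3 + 126*z^4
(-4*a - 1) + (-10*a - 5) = -14*a - 6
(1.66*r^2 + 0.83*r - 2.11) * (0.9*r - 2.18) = 1.494*r^3 - 2.8718*r^2 - 3.7084*r + 4.5998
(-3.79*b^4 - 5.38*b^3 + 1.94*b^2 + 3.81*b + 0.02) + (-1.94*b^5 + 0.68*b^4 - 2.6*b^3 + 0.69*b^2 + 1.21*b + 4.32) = -1.94*b^5 - 3.11*b^4 - 7.98*b^3 + 2.63*b^2 + 5.02*b + 4.34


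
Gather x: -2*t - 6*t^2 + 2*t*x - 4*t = -6*t^2 + 2*t*x - 6*t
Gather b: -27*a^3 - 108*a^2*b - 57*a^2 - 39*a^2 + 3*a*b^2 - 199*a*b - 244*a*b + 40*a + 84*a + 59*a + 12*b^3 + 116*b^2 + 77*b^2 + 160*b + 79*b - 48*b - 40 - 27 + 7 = -27*a^3 - 96*a^2 + 183*a + 12*b^3 + b^2*(3*a + 193) + b*(-108*a^2 - 443*a + 191) - 60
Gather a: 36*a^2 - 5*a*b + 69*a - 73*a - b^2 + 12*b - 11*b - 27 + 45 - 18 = 36*a^2 + a*(-5*b - 4) - b^2 + b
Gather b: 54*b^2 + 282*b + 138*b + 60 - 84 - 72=54*b^2 + 420*b - 96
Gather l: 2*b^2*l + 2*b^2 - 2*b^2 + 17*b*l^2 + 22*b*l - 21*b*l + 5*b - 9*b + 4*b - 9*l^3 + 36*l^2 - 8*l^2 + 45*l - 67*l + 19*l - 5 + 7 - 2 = -9*l^3 + l^2*(17*b + 28) + l*(2*b^2 + b - 3)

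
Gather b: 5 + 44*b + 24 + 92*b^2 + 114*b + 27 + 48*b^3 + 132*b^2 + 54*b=48*b^3 + 224*b^2 + 212*b + 56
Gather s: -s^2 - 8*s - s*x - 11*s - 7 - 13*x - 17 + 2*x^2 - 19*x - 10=-s^2 + s*(-x - 19) + 2*x^2 - 32*x - 34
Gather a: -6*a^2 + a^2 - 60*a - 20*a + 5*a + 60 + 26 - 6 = -5*a^2 - 75*a + 80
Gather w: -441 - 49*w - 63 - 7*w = -56*w - 504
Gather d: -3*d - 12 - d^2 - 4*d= -d^2 - 7*d - 12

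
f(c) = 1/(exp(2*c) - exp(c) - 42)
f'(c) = (-2*exp(2*c) + exp(c))/(exp(2*c) - exp(c) - 42)^2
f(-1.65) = -0.02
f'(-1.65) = 0.00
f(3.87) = 0.00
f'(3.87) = -0.00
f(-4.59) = -0.02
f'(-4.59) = 0.00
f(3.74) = 0.00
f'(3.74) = -0.00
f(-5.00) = -0.02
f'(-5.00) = 0.00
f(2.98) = 0.00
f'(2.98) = -0.01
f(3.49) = 0.00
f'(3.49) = -0.00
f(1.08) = -0.03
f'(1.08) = -0.01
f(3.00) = 0.00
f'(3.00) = -0.00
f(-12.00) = -0.02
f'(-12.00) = 0.00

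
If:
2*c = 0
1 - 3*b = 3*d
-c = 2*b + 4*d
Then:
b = 2/3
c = 0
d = -1/3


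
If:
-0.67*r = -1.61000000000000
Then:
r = 2.40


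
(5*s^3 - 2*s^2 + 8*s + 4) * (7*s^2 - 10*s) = 35*s^5 - 64*s^4 + 76*s^3 - 52*s^2 - 40*s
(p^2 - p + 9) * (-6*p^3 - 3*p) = -6*p^5 + 6*p^4 - 57*p^3 + 3*p^2 - 27*p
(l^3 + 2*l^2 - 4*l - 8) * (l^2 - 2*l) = l^5 - 8*l^3 + 16*l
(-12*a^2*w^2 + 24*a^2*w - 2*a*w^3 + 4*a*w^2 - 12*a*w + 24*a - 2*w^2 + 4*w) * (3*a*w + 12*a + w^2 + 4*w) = -36*a^3*w^3 - 72*a^3*w^2 + 288*a^3*w - 18*a^2*w^4 - 36*a^2*w^3 + 108*a^2*w^2 - 72*a^2*w + 288*a^2 - 2*a*w^5 - 4*a*w^4 - 2*a*w^3 - 36*a*w^2 + 144*a*w - 2*w^4 - 4*w^3 + 16*w^2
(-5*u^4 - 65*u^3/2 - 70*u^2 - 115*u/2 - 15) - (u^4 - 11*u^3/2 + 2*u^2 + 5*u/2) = -6*u^4 - 27*u^3 - 72*u^2 - 60*u - 15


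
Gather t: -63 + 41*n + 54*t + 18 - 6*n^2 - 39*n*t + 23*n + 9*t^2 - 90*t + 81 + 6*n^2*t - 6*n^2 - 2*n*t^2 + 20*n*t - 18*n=-12*n^2 + 46*n + t^2*(9 - 2*n) + t*(6*n^2 - 19*n - 36) + 36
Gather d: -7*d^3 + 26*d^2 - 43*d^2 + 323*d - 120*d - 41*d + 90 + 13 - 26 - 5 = -7*d^3 - 17*d^2 + 162*d + 72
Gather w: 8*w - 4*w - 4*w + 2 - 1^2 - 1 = 0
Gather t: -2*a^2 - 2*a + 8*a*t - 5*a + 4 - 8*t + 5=-2*a^2 - 7*a + t*(8*a - 8) + 9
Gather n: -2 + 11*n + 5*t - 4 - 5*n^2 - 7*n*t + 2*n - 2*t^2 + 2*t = -5*n^2 + n*(13 - 7*t) - 2*t^2 + 7*t - 6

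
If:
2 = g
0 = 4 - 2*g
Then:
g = 2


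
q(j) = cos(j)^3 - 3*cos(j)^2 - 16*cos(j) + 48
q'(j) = -3*sin(j)*cos(j)^2 + 6*sin(j)*cos(j) + 16*sin(j)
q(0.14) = 30.19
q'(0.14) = 2.65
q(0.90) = 37.14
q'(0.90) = 14.55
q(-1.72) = 50.31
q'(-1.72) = -14.87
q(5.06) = 42.24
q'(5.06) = -16.64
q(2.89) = 59.77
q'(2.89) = 1.84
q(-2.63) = 59.01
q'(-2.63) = -4.16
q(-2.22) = 56.36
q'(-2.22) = -8.98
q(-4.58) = 50.06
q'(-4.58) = 15.02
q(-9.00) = 59.33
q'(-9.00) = -3.31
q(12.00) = 32.96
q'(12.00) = -10.16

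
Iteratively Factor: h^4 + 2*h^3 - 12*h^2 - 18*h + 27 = (h + 3)*(h^3 - h^2 - 9*h + 9) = (h - 3)*(h + 3)*(h^2 + 2*h - 3) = (h - 3)*(h + 3)^2*(h - 1)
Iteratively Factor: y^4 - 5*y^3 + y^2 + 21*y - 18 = (y - 3)*(y^3 - 2*y^2 - 5*y + 6) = (y - 3)^2*(y^2 + y - 2) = (y - 3)^2*(y - 1)*(y + 2)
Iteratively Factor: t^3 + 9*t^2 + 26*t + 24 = (t + 3)*(t^2 + 6*t + 8) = (t + 3)*(t + 4)*(t + 2)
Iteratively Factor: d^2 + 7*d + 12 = (d + 3)*(d + 4)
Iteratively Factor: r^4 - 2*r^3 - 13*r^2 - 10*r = (r)*(r^3 - 2*r^2 - 13*r - 10) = r*(r + 2)*(r^2 - 4*r - 5) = r*(r + 1)*(r + 2)*(r - 5)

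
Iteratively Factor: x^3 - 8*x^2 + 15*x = (x - 5)*(x^2 - 3*x) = x*(x - 5)*(x - 3)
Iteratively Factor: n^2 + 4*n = (n + 4)*(n)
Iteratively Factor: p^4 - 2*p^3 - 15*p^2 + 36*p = (p + 4)*(p^3 - 6*p^2 + 9*p) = p*(p + 4)*(p^2 - 6*p + 9) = p*(p - 3)*(p + 4)*(p - 3)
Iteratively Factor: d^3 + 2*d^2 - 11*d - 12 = (d + 4)*(d^2 - 2*d - 3) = (d - 3)*(d + 4)*(d + 1)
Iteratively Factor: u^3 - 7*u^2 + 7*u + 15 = (u - 3)*(u^2 - 4*u - 5) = (u - 5)*(u - 3)*(u + 1)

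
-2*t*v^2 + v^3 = v^2*(-2*t + v)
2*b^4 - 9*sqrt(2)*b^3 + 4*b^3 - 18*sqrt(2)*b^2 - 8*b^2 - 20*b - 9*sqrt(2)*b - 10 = (b + 1)*(b - 5*sqrt(2))*(sqrt(2)*b + 1)*(sqrt(2)*b + sqrt(2))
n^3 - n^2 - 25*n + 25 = (n - 5)*(n - 1)*(n + 5)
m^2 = m^2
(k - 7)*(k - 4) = k^2 - 11*k + 28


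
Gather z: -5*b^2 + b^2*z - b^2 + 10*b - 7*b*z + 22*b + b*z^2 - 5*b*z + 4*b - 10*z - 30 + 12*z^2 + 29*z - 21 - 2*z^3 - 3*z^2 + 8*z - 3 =-6*b^2 + 36*b - 2*z^3 + z^2*(b + 9) + z*(b^2 - 12*b + 27) - 54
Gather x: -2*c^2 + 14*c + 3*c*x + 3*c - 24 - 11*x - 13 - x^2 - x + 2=-2*c^2 + 17*c - x^2 + x*(3*c - 12) - 35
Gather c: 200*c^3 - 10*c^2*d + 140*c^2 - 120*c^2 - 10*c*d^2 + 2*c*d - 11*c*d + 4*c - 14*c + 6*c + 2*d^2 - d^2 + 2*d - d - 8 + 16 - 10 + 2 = 200*c^3 + c^2*(20 - 10*d) + c*(-10*d^2 - 9*d - 4) + d^2 + d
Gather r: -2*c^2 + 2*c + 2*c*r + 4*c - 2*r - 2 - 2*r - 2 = -2*c^2 + 6*c + r*(2*c - 4) - 4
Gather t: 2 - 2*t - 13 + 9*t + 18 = 7*t + 7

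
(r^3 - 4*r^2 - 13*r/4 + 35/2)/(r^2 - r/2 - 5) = r - 7/2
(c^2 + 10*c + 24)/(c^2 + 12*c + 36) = (c + 4)/(c + 6)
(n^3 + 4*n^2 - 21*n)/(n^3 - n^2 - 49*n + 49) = n*(n - 3)/(n^2 - 8*n + 7)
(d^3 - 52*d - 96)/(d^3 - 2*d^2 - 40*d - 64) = (d + 6)/(d + 4)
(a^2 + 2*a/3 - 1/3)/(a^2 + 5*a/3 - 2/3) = (a + 1)/(a + 2)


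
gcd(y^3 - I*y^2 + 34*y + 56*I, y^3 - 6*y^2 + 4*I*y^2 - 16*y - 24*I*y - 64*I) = y + 4*I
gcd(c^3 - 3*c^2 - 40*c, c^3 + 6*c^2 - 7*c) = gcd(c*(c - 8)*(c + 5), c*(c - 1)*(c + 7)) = c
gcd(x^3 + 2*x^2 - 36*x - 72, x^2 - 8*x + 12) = x - 6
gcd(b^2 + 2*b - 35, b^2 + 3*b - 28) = b + 7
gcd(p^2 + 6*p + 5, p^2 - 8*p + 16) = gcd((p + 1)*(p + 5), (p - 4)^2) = 1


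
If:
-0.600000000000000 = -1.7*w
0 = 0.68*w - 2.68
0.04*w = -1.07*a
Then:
No Solution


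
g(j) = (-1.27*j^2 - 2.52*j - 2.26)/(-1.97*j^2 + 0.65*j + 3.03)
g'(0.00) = -0.67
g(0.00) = -0.75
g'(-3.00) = -0.03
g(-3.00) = 0.37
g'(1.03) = -11.35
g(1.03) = -3.85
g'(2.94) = -0.72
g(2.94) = 1.71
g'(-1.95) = 0.13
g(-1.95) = 0.38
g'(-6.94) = -0.02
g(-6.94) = 0.48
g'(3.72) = -0.31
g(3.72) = 1.34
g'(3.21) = -0.52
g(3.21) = 1.54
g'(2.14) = -3.22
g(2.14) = 2.93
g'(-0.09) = -0.54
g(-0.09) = -0.69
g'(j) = (-2.54*j - 2.52)/(-1.97*j^2 + 0.65*j + 3.03) + (3.94*j - 0.65)*(-1.27*j^2 - 2.52*j - 2.26)/(-1.97*j^2 + 0.65*j + 3.03)^2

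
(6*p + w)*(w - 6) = 6*p*w - 36*p + w^2 - 6*w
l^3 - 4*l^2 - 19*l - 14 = (l - 7)*(l + 1)*(l + 2)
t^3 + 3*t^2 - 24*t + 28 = (t - 2)^2*(t + 7)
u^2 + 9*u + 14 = (u + 2)*(u + 7)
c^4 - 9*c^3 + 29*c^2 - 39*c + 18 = (c - 3)^2*(c - 2)*(c - 1)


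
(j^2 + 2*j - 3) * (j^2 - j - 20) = j^4 + j^3 - 25*j^2 - 37*j + 60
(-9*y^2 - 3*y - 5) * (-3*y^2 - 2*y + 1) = 27*y^4 + 27*y^3 + 12*y^2 + 7*y - 5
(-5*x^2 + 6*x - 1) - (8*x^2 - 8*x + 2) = -13*x^2 + 14*x - 3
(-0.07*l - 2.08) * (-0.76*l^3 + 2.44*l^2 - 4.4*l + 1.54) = 0.0532*l^4 + 1.41*l^3 - 4.7672*l^2 + 9.0442*l - 3.2032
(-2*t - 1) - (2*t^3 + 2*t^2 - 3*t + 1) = -2*t^3 - 2*t^2 + t - 2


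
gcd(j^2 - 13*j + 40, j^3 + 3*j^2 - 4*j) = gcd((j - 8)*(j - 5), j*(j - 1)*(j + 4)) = 1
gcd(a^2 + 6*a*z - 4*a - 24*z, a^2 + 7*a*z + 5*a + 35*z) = 1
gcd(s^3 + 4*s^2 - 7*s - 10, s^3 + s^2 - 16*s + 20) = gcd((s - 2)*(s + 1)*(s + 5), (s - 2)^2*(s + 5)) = s^2 + 3*s - 10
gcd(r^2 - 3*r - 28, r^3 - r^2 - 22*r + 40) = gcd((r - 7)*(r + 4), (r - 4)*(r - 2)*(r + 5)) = 1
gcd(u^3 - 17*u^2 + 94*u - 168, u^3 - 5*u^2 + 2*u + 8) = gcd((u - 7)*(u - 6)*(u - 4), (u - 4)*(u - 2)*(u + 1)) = u - 4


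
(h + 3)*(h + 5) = h^2 + 8*h + 15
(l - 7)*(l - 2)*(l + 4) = l^3 - 5*l^2 - 22*l + 56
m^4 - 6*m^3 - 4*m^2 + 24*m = m*(m - 6)*(m - 2)*(m + 2)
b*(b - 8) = b^2 - 8*b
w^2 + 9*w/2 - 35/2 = (w - 5/2)*(w + 7)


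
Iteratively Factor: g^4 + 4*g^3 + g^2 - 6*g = (g + 3)*(g^3 + g^2 - 2*g) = (g + 2)*(g + 3)*(g^2 - g) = (g - 1)*(g + 2)*(g + 3)*(g)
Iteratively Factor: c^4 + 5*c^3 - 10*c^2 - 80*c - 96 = (c + 2)*(c^3 + 3*c^2 - 16*c - 48) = (c - 4)*(c + 2)*(c^2 + 7*c + 12) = (c - 4)*(c + 2)*(c + 3)*(c + 4)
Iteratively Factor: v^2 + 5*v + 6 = (v + 3)*(v + 2)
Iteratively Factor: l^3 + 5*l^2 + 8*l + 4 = (l + 2)*(l^2 + 3*l + 2) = (l + 1)*(l + 2)*(l + 2)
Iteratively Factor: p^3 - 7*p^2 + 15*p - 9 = (p - 3)*(p^2 - 4*p + 3) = (p - 3)^2*(p - 1)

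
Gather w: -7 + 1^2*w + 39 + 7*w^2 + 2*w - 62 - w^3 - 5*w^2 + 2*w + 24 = -w^3 + 2*w^2 + 5*w - 6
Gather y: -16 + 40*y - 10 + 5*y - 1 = 45*y - 27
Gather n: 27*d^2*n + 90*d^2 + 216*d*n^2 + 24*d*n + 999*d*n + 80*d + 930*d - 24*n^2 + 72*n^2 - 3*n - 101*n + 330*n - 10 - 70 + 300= 90*d^2 + 1010*d + n^2*(216*d + 48) + n*(27*d^2 + 1023*d + 226) + 220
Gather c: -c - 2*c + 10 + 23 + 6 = 39 - 3*c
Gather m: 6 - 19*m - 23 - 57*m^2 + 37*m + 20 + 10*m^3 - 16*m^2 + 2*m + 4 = 10*m^3 - 73*m^2 + 20*m + 7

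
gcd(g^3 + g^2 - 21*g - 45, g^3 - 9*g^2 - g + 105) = g^2 - 2*g - 15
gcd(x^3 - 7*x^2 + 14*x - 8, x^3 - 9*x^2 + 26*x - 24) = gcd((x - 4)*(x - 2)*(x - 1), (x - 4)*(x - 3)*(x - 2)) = x^2 - 6*x + 8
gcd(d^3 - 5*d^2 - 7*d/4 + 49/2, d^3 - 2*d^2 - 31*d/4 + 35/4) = d - 7/2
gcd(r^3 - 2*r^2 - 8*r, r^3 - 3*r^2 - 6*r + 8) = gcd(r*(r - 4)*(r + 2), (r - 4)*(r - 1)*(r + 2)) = r^2 - 2*r - 8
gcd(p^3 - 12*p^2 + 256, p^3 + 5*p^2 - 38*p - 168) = p + 4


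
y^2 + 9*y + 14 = (y + 2)*(y + 7)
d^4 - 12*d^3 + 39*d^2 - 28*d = d*(d - 7)*(d - 4)*(d - 1)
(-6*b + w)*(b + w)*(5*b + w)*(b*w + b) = -30*b^4*w - 30*b^4 - 31*b^3*w^2 - 31*b^3*w + b*w^4 + b*w^3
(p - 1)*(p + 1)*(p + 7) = p^3 + 7*p^2 - p - 7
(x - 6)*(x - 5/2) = x^2 - 17*x/2 + 15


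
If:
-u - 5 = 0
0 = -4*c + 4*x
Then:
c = x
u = -5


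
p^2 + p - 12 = (p - 3)*(p + 4)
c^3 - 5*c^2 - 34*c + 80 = (c - 8)*(c - 2)*(c + 5)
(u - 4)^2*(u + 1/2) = u^3 - 15*u^2/2 + 12*u + 8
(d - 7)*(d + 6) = d^2 - d - 42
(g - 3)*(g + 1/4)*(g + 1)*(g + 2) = g^4 + g^3/4 - 7*g^2 - 31*g/4 - 3/2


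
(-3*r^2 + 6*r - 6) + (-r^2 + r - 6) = -4*r^2 + 7*r - 12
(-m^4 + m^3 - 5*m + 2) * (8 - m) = m^5 - 9*m^4 + 8*m^3 + 5*m^2 - 42*m + 16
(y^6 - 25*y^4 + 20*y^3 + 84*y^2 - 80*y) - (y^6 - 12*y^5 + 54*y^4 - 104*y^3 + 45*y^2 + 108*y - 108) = 12*y^5 - 79*y^4 + 124*y^3 + 39*y^2 - 188*y + 108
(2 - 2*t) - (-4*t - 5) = 2*t + 7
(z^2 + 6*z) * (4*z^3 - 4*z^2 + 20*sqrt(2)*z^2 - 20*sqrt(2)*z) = 4*z^5 + 20*z^4 + 20*sqrt(2)*z^4 - 24*z^3 + 100*sqrt(2)*z^3 - 120*sqrt(2)*z^2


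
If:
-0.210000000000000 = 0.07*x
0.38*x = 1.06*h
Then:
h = -1.08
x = -3.00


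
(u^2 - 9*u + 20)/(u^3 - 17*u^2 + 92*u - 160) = 1/(u - 8)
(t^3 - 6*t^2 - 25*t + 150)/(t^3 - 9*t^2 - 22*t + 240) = (t - 5)/(t - 8)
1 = 1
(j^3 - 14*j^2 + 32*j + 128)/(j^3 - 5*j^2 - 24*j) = (j^2 - 6*j - 16)/(j*(j + 3))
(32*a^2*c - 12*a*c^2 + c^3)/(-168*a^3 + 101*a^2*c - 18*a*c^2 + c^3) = c*(-4*a + c)/(21*a^2 - 10*a*c + c^2)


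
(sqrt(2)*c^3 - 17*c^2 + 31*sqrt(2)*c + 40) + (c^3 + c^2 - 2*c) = c^3 + sqrt(2)*c^3 - 16*c^2 - 2*c + 31*sqrt(2)*c + 40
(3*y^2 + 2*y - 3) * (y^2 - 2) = 3*y^4 + 2*y^3 - 9*y^2 - 4*y + 6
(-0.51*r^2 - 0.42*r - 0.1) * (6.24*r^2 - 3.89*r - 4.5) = -3.1824*r^4 - 0.6369*r^3 + 3.3048*r^2 + 2.279*r + 0.45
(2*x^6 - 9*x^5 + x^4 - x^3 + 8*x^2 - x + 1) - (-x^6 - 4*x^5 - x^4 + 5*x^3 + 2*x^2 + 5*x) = 3*x^6 - 5*x^5 + 2*x^4 - 6*x^3 + 6*x^2 - 6*x + 1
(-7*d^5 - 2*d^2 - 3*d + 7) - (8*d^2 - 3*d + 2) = -7*d^5 - 10*d^2 + 5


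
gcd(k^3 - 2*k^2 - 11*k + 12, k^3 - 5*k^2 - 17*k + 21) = k^2 + 2*k - 3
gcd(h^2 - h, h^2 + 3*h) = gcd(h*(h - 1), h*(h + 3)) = h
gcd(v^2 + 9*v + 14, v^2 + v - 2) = v + 2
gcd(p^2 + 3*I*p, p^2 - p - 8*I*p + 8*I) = 1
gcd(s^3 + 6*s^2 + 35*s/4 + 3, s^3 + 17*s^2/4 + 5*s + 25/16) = s + 1/2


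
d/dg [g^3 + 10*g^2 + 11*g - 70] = 3*g^2 + 20*g + 11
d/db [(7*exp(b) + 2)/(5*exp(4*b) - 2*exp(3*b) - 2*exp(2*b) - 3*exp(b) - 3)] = (-105*exp(4*b) - 12*exp(3*b) + 26*exp(2*b) + 8*exp(b) - 15)*exp(b)/(25*exp(8*b) - 20*exp(7*b) - 16*exp(6*b) - 22*exp(5*b) - 14*exp(4*b) + 24*exp(3*b) + 21*exp(2*b) + 18*exp(b) + 9)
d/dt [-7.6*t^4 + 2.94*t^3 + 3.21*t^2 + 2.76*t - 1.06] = -30.4*t^3 + 8.82*t^2 + 6.42*t + 2.76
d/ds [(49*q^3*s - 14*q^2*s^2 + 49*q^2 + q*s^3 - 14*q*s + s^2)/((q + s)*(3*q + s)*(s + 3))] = ((q + s)*(3*q + s)*(s + 3)*(49*q^3 - 28*q^2*s + 3*q*s^2 - 14*q + 2*s) + (q + s)*(3*q + s)*(-49*q^3*s + 14*q^2*s^2 - 49*q^2 - q*s^3 + 14*q*s - s^2) + (q + s)*(s + 3)*(-49*q^3*s + 14*q^2*s^2 - 49*q^2 - q*s^3 + 14*q*s - s^2) + (3*q + s)*(s + 3)*(-49*q^3*s + 14*q^2*s^2 - 49*q^2 - q*s^3 + 14*q*s - s^2))/((q + s)^2*(3*q + s)^2*(s + 3)^2)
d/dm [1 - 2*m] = -2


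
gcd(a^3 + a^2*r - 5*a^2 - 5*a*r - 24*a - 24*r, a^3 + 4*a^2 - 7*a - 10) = 1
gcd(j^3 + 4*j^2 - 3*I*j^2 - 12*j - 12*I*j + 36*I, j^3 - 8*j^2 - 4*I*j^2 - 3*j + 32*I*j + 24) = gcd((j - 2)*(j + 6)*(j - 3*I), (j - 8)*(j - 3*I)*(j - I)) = j - 3*I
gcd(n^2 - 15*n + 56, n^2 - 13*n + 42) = n - 7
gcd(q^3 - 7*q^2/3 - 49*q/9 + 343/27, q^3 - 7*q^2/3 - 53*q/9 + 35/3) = q + 7/3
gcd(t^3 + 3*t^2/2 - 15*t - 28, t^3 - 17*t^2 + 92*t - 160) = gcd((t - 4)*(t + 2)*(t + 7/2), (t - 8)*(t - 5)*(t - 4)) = t - 4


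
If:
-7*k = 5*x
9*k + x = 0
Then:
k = 0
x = 0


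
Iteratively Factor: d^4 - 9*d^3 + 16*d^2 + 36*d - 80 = (d - 4)*(d^3 - 5*d^2 - 4*d + 20) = (d - 5)*(d - 4)*(d^2 - 4) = (d - 5)*(d - 4)*(d + 2)*(d - 2)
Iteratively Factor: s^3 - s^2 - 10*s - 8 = (s - 4)*(s^2 + 3*s + 2) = (s - 4)*(s + 2)*(s + 1)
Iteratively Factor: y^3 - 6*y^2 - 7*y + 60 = (y + 3)*(y^2 - 9*y + 20) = (y - 4)*(y + 3)*(y - 5)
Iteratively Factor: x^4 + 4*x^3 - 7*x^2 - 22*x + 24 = (x - 1)*(x^3 + 5*x^2 - 2*x - 24) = (x - 1)*(x + 3)*(x^2 + 2*x - 8) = (x - 2)*(x - 1)*(x + 3)*(x + 4)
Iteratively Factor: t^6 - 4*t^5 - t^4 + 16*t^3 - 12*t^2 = (t)*(t^5 - 4*t^4 - t^3 + 16*t^2 - 12*t) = t*(t - 1)*(t^4 - 3*t^3 - 4*t^2 + 12*t) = t*(t - 1)*(t + 2)*(t^3 - 5*t^2 + 6*t) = t^2*(t - 1)*(t + 2)*(t^2 - 5*t + 6) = t^2*(t - 2)*(t - 1)*(t + 2)*(t - 3)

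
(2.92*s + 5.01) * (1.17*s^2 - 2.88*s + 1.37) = 3.4164*s^3 - 2.5479*s^2 - 10.4284*s + 6.8637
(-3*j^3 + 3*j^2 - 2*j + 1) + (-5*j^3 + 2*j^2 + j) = -8*j^3 + 5*j^2 - j + 1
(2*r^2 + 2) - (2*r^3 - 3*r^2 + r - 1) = -2*r^3 + 5*r^2 - r + 3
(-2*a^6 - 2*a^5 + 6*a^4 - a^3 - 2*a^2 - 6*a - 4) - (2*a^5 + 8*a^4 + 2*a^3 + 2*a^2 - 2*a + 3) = -2*a^6 - 4*a^5 - 2*a^4 - 3*a^3 - 4*a^2 - 4*a - 7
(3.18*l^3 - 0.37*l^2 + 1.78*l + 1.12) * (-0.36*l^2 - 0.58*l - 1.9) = -1.1448*l^5 - 1.7112*l^4 - 6.4682*l^3 - 0.7326*l^2 - 4.0316*l - 2.128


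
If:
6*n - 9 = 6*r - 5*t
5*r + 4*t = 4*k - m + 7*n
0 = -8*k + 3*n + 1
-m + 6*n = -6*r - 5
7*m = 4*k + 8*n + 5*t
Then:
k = 2315/17422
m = 6457/8711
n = 183/8711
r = -6366/8711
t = 7821/8711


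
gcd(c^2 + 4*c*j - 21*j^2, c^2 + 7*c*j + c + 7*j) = c + 7*j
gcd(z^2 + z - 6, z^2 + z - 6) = z^2 + z - 6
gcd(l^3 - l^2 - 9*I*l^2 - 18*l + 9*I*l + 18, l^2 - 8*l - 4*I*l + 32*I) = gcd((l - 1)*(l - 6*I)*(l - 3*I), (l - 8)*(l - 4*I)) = 1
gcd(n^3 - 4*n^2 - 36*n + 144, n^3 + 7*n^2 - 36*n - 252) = n^2 - 36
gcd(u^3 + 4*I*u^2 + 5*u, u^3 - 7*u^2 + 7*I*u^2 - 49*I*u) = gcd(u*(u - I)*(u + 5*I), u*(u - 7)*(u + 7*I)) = u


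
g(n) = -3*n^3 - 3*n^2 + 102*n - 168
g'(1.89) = 58.51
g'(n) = -9*n^2 - 6*n + 102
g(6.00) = -312.00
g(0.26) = -141.74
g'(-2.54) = 59.18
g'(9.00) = -681.00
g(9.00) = -1680.00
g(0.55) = -113.31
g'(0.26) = 99.83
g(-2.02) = -361.55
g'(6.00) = -258.00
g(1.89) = -6.19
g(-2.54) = -397.27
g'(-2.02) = 77.40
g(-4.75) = -398.67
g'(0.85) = 90.40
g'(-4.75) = -72.56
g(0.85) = -85.31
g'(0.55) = 95.98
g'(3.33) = -17.78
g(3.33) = 27.62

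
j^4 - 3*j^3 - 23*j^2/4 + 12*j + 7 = (j - 7/2)*(j - 2)*(j + 1/2)*(j + 2)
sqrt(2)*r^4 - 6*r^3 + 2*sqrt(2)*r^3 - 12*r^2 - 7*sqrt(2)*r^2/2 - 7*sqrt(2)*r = r*(r + 2)*(r - 7*sqrt(2)/2)*(sqrt(2)*r + 1)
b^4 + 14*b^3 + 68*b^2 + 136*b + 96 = (b + 2)^2*(b + 4)*(b + 6)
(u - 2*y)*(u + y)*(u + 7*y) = u^3 + 6*u^2*y - 9*u*y^2 - 14*y^3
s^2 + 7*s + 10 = (s + 2)*(s + 5)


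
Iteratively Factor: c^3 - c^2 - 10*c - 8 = (c + 1)*(c^2 - 2*c - 8) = (c + 1)*(c + 2)*(c - 4)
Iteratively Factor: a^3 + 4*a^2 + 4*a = (a + 2)*(a^2 + 2*a) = (a + 2)^2*(a)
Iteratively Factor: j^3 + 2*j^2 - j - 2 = (j + 2)*(j^2 - 1) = (j - 1)*(j + 2)*(j + 1)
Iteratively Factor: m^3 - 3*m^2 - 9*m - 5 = (m + 1)*(m^2 - 4*m - 5) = (m - 5)*(m + 1)*(m + 1)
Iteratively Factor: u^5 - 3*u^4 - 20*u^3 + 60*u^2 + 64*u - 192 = (u - 2)*(u^4 - u^3 - 22*u^2 + 16*u + 96) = (u - 2)*(u + 2)*(u^3 - 3*u^2 - 16*u + 48) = (u - 4)*(u - 2)*(u + 2)*(u^2 + u - 12) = (u - 4)*(u - 2)*(u + 2)*(u + 4)*(u - 3)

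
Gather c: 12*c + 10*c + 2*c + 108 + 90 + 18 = 24*c + 216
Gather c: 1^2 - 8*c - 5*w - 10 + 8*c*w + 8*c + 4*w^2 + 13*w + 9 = 8*c*w + 4*w^2 + 8*w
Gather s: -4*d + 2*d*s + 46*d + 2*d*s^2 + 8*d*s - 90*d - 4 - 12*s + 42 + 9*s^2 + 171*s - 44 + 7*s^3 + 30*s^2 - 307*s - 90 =-48*d + 7*s^3 + s^2*(2*d + 39) + s*(10*d - 148) - 96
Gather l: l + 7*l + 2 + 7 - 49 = 8*l - 40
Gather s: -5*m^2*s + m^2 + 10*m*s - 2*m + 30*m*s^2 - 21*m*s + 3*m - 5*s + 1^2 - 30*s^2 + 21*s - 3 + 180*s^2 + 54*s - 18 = m^2 + m + s^2*(30*m + 150) + s*(-5*m^2 - 11*m + 70) - 20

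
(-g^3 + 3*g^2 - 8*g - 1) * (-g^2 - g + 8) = g^5 - 2*g^4 - 3*g^3 + 33*g^2 - 63*g - 8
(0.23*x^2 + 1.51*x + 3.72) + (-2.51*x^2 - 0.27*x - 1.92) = -2.28*x^2 + 1.24*x + 1.8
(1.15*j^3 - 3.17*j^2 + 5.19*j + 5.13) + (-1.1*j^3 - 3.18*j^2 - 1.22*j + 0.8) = 0.0499999999999998*j^3 - 6.35*j^2 + 3.97*j + 5.93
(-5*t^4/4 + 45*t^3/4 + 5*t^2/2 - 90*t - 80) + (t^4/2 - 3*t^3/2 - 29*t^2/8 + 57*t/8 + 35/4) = -3*t^4/4 + 39*t^3/4 - 9*t^2/8 - 663*t/8 - 285/4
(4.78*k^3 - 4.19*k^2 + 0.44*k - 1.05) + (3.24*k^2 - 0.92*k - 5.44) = 4.78*k^3 - 0.95*k^2 - 0.48*k - 6.49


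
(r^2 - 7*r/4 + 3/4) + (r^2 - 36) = 2*r^2 - 7*r/4 - 141/4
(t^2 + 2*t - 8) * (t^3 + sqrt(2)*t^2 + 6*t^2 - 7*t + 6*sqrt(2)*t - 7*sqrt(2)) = t^5 + sqrt(2)*t^4 + 8*t^4 - 3*t^3 + 8*sqrt(2)*t^3 - 62*t^2 - 3*sqrt(2)*t^2 - 62*sqrt(2)*t + 56*t + 56*sqrt(2)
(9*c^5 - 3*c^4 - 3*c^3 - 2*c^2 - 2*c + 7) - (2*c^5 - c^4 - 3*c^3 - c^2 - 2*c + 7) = 7*c^5 - 2*c^4 - c^2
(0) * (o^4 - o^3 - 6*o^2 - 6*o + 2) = 0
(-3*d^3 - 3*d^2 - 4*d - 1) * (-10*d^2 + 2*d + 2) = 30*d^5 + 24*d^4 + 28*d^3 - 4*d^2 - 10*d - 2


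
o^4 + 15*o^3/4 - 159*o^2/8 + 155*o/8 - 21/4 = (o - 2)*(o - 3/4)*(o - 1/2)*(o + 7)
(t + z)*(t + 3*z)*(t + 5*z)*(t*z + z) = t^4*z + 9*t^3*z^2 + t^3*z + 23*t^2*z^3 + 9*t^2*z^2 + 15*t*z^4 + 23*t*z^3 + 15*z^4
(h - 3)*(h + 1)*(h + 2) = h^3 - 7*h - 6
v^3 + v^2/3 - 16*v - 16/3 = (v - 4)*(v + 1/3)*(v + 4)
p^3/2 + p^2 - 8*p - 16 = (p/2 + 1)*(p - 4)*(p + 4)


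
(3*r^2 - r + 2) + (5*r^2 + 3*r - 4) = 8*r^2 + 2*r - 2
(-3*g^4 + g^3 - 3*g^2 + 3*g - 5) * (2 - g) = 3*g^5 - 7*g^4 + 5*g^3 - 9*g^2 + 11*g - 10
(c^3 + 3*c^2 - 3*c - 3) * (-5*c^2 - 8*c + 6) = -5*c^5 - 23*c^4 - 3*c^3 + 57*c^2 + 6*c - 18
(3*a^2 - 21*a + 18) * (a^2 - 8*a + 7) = 3*a^4 - 45*a^3 + 207*a^2 - 291*a + 126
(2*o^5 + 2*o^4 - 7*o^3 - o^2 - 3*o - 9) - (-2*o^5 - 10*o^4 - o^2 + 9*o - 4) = 4*o^5 + 12*o^4 - 7*o^3 - 12*o - 5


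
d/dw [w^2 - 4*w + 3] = 2*w - 4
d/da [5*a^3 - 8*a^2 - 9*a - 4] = 15*a^2 - 16*a - 9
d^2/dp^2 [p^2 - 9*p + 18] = 2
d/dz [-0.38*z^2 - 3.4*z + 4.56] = -0.76*z - 3.4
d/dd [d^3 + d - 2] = 3*d^2 + 1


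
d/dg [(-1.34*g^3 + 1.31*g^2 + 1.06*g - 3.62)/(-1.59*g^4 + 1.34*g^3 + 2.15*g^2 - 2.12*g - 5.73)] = (-2.1306*g^6 + 4.1658*g^5 + 0.4198*g^4 - 20.1824*g^3 + 32.5308*g^2 + 0.553399999999996*g - 13.7482)/(2.5281*g^8 - 4.2612*g^7 - 5.0414*g^6 + 12.5036*g^5 + 17.1623*g^4 - 24.4724*g^3 - 20.1446*g^2 + 24.2952*g + 32.8329)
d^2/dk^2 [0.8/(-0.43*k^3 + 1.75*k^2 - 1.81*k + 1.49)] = ((2.064*k - 2.8)*(0.43*k^3 - 1.75*k^2 + 1.81*k - 1.49) - 0.8*(1.29*k^2 - 3.5*k + 1.81)*(2.58*k^2 - 7.0*k + 3.62))/(0.43*k^3 - 1.75*k^2 + 1.81*k - 1.49)^3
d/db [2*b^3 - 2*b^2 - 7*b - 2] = 6*b^2 - 4*b - 7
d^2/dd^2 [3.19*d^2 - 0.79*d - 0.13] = 6.38000000000000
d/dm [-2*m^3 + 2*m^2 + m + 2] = -6*m^2 + 4*m + 1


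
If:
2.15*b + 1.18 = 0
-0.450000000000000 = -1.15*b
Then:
No Solution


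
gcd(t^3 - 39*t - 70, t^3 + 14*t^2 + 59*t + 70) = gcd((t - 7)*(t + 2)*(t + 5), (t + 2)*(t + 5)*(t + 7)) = t^2 + 7*t + 10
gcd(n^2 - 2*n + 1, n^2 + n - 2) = n - 1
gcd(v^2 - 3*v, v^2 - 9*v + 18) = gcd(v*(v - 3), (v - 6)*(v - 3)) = v - 3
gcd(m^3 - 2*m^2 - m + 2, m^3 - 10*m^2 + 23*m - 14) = m^2 - 3*m + 2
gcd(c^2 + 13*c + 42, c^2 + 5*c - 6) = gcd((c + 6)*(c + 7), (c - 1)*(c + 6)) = c + 6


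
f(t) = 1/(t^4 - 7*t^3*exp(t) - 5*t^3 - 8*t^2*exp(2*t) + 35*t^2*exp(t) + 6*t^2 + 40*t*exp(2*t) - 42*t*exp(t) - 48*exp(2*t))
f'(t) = (7*t^3*exp(t) - 4*t^3 + 16*t^2*exp(2*t) - 14*t^2*exp(t) + 15*t^2 - 64*t*exp(2*t) - 28*t*exp(t) - 12*t + 56*exp(2*t) + 42*exp(t))/(t^4 - 7*t^3*exp(t) - 5*t^3 - 8*t^2*exp(2*t) + 35*t^2*exp(t) + 6*t^2 + 40*t*exp(2*t) - 42*t*exp(t) - 48*exp(2*t))^2 = (7*t^3*exp(t) - 4*t^3 + 16*t^2*exp(2*t) - 14*t^2*exp(t) + 15*t^2 - 64*t*exp(2*t) - 28*t*exp(t) - 12*t + 56*exp(2*t) + 42*exp(t))/(-t^4 + 7*t^3*exp(t) + 5*t^3 + 8*t^2*exp(2*t) - 35*t^2*exp(t) - 6*t^2 - 40*t*exp(2*t) + 42*t*exp(t) + 48*exp(2*t))^2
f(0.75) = -0.01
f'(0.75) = 0.01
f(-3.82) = 0.00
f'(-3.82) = 0.00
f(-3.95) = 0.00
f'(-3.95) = 0.00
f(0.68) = -0.01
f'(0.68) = 0.01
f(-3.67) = 0.00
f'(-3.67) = 0.00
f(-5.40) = 0.00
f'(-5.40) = 0.00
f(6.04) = -0.00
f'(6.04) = 0.00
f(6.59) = -0.00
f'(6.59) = 0.00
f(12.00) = 0.00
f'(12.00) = 0.00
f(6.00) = 0.00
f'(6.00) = 0.00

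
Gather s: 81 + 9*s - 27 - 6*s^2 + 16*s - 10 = -6*s^2 + 25*s + 44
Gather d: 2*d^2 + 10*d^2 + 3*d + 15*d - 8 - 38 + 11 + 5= 12*d^2 + 18*d - 30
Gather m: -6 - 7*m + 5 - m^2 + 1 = -m^2 - 7*m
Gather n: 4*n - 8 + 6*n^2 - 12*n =6*n^2 - 8*n - 8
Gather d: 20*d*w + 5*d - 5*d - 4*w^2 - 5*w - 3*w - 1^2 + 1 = 20*d*w - 4*w^2 - 8*w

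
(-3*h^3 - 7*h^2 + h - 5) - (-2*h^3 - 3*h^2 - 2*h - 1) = -h^3 - 4*h^2 + 3*h - 4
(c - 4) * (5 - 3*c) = -3*c^2 + 17*c - 20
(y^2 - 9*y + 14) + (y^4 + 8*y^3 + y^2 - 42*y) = y^4 + 8*y^3 + 2*y^2 - 51*y + 14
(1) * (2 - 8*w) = 2 - 8*w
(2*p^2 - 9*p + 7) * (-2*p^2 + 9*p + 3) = -4*p^4 + 36*p^3 - 89*p^2 + 36*p + 21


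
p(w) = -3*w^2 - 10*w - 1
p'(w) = -6*w - 10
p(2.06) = -34.33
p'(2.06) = -22.36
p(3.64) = -77.15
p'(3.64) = -31.84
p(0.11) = -2.14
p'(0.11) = -10.66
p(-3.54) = -3.19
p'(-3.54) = 11.24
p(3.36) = -68.47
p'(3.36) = -30.16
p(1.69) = -26.47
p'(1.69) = -20.14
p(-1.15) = 6.53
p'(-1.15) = -3.10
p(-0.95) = 5.79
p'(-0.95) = -4.30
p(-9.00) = -154.00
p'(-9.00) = 44.00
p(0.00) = -1.00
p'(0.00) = -10.00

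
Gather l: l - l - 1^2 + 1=0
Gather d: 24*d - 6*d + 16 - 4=18*d + 12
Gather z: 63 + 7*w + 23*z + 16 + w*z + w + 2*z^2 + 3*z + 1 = 8*w + 2*z^2 + z*(w + 26) + 80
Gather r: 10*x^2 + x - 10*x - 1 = 10*x^2 - 9*x - 1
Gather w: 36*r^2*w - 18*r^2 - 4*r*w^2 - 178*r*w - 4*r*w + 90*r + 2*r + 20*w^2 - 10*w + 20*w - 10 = -18*r^2 + 92*r + w^2*(20 - 4*r) + w*(36*r^2 - 182*r + 10) - 10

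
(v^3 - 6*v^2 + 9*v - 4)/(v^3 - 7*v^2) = (v^3 - 6*v^2 + 9*v - 4)/(v^2*(v - 7))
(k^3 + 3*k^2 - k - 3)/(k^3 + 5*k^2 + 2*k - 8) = (k^2 + 4*k + 3)/(k^2 + 6*k + 8)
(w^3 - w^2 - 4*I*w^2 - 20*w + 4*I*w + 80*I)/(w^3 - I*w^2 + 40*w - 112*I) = (w^2 - w - 20)/(w^2 + 3*I*w + 28)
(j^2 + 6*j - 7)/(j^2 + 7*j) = (j - 1)/j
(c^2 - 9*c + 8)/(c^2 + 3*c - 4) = (c - 8)/(c + 4)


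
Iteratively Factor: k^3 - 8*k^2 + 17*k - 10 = (k - 1)*(k^2 - 7*k + 10) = (k - 2)*(k - 1)*(k - 5)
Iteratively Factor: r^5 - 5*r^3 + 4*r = (r - 2)*(r^4 + 2*r^3 - r^2 - 2*r) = (r - 2)*(r + 2)*(r^3 - r) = (r - 2)*(r + 1)*(r + 2)*(r^2 - r) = r*(r - 2)*(r + 1)*(r + 2)*(r - 1)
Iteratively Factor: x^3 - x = (x + 1)*(x^2 - x) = (x - 1)*(x + 1)*(x)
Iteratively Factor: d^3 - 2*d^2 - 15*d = (d + 3)*(d^2 - 5*d) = d*(d + 3)*(d - 5)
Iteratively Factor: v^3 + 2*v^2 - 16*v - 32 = (v + 2)*(v^2 - 16) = (v + 2)*(v + 4)*(v - 4)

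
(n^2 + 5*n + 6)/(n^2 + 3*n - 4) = (n^2 + 5*n + 6)/(n^2 + 3*n - 4)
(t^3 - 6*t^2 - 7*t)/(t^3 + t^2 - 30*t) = (t^2 - 6*t - 7)/(t^2 + t - 30)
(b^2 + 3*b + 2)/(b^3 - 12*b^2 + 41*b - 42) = (b^2 + 3*b + 2)/(b^3 - 12*b^2 + 41*b - 42)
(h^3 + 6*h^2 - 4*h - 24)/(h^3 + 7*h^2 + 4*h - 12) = (h - 2)/(h - 1)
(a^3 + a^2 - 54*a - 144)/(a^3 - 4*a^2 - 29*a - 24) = (a + 6)/(a + 1)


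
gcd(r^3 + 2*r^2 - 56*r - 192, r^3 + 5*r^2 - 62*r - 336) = r^2 - 2*r - 48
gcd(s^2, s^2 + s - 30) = 1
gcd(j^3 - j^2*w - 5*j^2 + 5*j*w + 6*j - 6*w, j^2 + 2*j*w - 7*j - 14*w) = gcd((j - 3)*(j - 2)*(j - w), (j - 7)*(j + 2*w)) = 1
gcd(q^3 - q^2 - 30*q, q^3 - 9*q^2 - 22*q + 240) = q^2 - q - 30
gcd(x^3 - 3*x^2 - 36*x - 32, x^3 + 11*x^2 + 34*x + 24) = x^2 + 5*x + 4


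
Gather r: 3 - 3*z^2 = 3 - 3*z^2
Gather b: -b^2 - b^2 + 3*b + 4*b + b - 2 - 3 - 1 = -2*b^2 + 8*b - 6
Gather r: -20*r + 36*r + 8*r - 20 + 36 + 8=24*r + 24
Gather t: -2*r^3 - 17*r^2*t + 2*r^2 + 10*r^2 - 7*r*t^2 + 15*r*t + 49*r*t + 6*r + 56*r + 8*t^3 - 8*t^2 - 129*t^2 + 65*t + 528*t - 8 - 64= -2*r^3 + 12*r^2 + 62*r + 8*t^3 + t^2*(-7*r - 137) + t*(-17*r^2 + 64*r + 593) - 72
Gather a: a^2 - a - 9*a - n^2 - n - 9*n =a^2 - 10*a - n^2 - 10*n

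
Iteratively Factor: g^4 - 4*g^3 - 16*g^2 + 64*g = (g + 4)*(g^3 - 8*g^2 + 16*g) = (g - 4)*(g + 4)*(g^2 - 4*g) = (g - 4)^2*(g + 4)*(g)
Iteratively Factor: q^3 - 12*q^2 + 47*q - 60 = (q - 3)*(q^2 - 9*q + 20) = (q - 4)*(q - 3)*(q - 5)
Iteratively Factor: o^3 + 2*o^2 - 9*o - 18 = (o - 3)*(o^2 + 5*o + 6) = (o - 3)*(o + 2)*(o + 3)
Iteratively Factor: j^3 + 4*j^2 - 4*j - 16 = (j + 2)*(j^2 + 2*j - 8) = (j - 2)*(j + 2)*(j + 4)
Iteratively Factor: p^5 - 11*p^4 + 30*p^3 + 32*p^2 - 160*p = (p)*(p^4 - 11*p^3 + 30*p^2 + 32*p - 160) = p*(p - 5)*(p^3 - 6*p^2 + 32) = p*(p - 5)*(p - 4)*(p^2 - 2*p - 8) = p*(p - 5)*(p - 4)*(p + 2)*(p - 4)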